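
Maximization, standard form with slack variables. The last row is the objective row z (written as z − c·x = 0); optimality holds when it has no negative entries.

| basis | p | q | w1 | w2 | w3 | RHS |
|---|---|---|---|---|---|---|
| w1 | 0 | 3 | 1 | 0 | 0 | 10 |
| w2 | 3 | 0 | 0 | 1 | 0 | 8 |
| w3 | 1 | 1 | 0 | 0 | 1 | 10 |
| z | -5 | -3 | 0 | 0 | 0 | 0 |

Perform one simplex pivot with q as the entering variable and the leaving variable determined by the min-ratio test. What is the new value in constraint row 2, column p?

3

Ratio test on column q — row 1: 10/3 = 10/3; row 2: entry 0 ≤ 0; row 3: 10/1 = 10. Minimum is 10/3 at row 1 (w1 leaves); pivot element 3.
Divide row 1 by 3; eliminate column q from the other rows.
Row 2 update in column p: 3 − 0·0 = 3.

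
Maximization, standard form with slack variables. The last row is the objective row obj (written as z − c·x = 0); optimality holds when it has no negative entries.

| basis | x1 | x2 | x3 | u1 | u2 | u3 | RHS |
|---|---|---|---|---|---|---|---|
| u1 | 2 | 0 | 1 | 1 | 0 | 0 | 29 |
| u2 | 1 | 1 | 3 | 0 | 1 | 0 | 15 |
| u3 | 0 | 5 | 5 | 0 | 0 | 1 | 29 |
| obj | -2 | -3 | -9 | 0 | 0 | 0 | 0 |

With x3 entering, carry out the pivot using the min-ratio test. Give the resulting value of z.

45

Ratio test on column x3 — row 1: 29/1 = 29; row 2: 15/3 = 5; row 3: 29/5 = 29/5. Minimum is 5 at row 2 (u2 leaves); pivot element 3.
Pivot on row 2; the obj-row RHS becomes 0 − (-9)·5 = 45.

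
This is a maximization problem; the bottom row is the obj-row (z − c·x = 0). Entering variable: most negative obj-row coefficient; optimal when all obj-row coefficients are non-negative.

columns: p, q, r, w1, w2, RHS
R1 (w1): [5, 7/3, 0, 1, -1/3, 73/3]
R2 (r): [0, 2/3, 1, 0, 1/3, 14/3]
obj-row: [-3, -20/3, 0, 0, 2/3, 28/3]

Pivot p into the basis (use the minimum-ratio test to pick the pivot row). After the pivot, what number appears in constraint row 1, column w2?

-1/15

Ratio test on column p — row 1: (73/3)/5 = 73/15; row 2: entry 0 ≤ 0. Minimum is 73/15 at row 1 (w1 leaves); pivot element 5.
Divide row 1 by 5; eliminate column p from the other rows.
In the new row 1, the w2 entry is the old entry divided by the pivot: (-1/3)/5 = -1/15.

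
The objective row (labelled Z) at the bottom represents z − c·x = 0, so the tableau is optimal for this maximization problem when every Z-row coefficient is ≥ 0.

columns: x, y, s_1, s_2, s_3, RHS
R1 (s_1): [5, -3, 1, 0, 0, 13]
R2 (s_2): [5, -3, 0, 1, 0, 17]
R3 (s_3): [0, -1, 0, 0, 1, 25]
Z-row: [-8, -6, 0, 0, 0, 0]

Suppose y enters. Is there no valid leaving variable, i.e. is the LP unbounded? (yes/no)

yes

Every constraint-row entry in column y is ≤ 0, so increasing y is unbounded.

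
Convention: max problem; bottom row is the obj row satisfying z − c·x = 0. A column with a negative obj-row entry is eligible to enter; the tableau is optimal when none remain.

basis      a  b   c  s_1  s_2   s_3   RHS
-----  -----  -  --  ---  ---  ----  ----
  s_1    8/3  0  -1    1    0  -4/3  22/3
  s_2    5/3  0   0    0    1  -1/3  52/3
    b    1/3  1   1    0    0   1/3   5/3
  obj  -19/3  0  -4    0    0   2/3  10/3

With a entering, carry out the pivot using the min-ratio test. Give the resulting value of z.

83/4

Ratio test on column a — row 1: (22/3)/(8/3) = 11/4; row 2: (52/3)/(5/3) = 52/5; row 3: (5/3)/(1/3) = 5. Minimum is 11/4 at row 1 (s_1 leaves); pivot element 8/3.
Pivot on row 1; the obj-row RHS becomes 10/3 − (-19/3)·(11/4) = 83/4.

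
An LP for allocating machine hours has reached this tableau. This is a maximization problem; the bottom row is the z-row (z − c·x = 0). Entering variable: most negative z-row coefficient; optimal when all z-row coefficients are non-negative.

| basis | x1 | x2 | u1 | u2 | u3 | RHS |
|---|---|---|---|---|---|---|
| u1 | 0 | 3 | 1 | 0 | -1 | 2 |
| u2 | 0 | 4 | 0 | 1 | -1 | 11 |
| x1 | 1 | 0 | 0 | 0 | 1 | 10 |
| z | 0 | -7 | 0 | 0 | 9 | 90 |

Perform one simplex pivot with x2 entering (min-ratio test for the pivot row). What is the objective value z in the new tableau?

284/3

Ratio test on column x2 — row 1: 2/3 = 2/3; row 2: 11/4 = 11/4; row 3: entry 0 ≤ 0. Minimum is 2/3 at row 1 (u1 leaves); pivot element 3.
Pivot on row 1; the z-row RHS becomes 90 − (-7)·(2/3) = 284/3.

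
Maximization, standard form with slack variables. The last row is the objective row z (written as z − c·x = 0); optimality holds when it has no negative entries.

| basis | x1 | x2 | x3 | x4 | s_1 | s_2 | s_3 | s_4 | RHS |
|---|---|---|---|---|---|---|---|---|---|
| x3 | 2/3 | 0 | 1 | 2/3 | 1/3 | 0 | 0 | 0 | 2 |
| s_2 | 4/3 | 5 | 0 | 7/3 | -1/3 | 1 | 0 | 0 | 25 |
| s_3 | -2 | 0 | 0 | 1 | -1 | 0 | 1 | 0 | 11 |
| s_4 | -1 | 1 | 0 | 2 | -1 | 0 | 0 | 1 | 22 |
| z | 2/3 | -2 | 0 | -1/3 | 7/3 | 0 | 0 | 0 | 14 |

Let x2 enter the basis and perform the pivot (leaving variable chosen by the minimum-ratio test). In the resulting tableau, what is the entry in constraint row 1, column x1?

Ratio test on column x2 — row 1: entry 0 ≤ 0; row 2: 25/5 = 5; row 3: entry 0 ≤ 0; row 4: 22/1 = 22. Minimum is 5 at row 2 (s_2 leaves); pivot element 5.
Divide row 2 by 5; eliminate column x2 from the other rows.
Row 1 update in column x1: 2/3 − 0·(4/15) = 2/3.

2/3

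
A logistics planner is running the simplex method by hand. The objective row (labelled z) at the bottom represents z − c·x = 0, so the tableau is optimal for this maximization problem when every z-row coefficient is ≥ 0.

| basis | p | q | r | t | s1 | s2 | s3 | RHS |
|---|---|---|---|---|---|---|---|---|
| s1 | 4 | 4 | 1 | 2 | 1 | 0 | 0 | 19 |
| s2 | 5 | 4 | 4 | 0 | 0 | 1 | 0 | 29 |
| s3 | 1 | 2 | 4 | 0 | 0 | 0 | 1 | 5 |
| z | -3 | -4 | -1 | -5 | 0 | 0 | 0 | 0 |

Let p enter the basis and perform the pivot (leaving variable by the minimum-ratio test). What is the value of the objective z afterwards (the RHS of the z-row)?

Ratio test on column p — row 1: 19/4 = 19/4; row 2: 29/5 = 29/5; row 3: 5/1 = 5. Minimum is 19/4 at row 1 (s1 leaves); pivot element 4.
Pivot on row 1; the z-row RHS becomes 0 − (-3)·(19/4) = 57/4.

57/4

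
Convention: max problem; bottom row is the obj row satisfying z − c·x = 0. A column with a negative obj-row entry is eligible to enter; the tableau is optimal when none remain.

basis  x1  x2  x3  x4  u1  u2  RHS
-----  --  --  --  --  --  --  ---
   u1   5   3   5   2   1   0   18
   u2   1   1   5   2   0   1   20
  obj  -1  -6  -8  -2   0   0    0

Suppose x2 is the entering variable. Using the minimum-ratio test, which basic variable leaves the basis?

u1

Column x2 entries and ratios — u1: 18/3 = 6; u2: 20/1 = 20.
Smallest ratio is 6 in the row of u1, so u1 leaves.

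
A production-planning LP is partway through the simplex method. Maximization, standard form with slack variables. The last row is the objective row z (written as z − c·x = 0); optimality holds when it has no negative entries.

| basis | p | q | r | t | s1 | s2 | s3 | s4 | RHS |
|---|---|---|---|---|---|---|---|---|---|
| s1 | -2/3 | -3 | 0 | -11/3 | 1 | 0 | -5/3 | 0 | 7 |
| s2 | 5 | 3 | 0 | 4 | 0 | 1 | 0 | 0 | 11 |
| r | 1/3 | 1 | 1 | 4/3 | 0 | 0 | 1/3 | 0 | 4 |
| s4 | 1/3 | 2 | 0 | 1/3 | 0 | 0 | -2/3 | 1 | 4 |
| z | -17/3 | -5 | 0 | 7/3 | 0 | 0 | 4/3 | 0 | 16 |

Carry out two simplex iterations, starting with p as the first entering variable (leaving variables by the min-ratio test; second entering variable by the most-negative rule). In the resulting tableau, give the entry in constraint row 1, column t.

-82/27

Ratio test on column p — row 1: entry -2/3 ≤ 0; row 2: 11/5 = 11/5; row 3: 4/(1/3) = 12; row 4: 4/(1/3) = 12. Minimum is 11/5 at row 2 (s2 leaves); pivot element 5.
Divide row 2 by 5; eliminate column p from the other rows.
Second iteration: most negative z-row entry is -8/5 in column q, so q enters.
Ratio test on column q — row 1: entry -13/5 ≤ 0; row 2: (11/5)/(3/5) = 11/3; row 3: (49/15)/(4/5) = 49/12; row 4: (49/15)/(9/5) = 49/27. Minimum is 49/27 at row 4 (s4 leaves); pivot element 9/5.
Divide row 4 by 9/5; eliminate column q from the other rows.
After both pivots, the entry at constraint row 1, column t is -82/27.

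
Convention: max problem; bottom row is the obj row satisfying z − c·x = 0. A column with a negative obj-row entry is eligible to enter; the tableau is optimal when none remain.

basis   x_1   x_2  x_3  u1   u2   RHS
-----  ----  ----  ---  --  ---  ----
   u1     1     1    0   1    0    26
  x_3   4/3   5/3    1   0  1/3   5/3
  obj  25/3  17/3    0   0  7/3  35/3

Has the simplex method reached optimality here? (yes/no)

Every obj-row coefficient is ≥ 0, so the tableau is optimal.

yes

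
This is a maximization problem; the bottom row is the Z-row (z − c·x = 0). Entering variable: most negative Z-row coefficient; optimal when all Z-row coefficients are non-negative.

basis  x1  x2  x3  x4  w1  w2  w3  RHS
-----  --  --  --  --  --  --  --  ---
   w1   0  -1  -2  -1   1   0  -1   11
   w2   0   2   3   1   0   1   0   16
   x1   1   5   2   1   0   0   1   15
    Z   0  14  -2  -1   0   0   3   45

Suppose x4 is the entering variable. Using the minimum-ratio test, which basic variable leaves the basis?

Column x4 entries and ratios — w1: -1 ≤ 0, skip; w2: 16/1 = 16; x1: 15/1 = 15.
Smallest ratio is 15 in the row of x1, so x1 leaves.

x1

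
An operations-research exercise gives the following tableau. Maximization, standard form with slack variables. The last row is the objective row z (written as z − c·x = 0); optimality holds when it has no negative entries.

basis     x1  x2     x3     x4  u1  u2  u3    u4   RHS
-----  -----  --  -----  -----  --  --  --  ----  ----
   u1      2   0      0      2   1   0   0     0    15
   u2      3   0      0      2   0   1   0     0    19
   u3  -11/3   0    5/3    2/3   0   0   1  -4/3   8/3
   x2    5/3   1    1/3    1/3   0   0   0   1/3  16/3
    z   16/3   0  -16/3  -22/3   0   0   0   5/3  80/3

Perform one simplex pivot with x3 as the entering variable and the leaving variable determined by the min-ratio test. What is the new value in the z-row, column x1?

Ratio test on column x3 — row 1: entry 0 ≤ 0; row 2: entry 0 ≤ 0; row 3: (8/3)/(5/3) = 8/5; row 4: (16/3)/(1/3) = 16. Minimum is 8/5 at row 3 (u3 leaves); pivot element 5/3.
Divide row 3 by 5/3; eliminate column x3 from the other rows.
z-row update in column x1: 16/3 − (-16/3)·(-11/5) = -32/5.

-32/5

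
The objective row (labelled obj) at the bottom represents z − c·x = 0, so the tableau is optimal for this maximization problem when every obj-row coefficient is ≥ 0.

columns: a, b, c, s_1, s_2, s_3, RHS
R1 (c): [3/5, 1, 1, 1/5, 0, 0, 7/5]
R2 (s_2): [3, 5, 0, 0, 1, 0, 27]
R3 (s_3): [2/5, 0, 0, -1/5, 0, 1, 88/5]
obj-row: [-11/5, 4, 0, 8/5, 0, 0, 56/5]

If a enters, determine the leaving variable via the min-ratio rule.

Column a entries and ratios — c: (7/5)/(3/5) = 7/3; s_2: 27/3 = 9; s_3: (88/5)/(2/5) = 44.
Smallest ratio is 7/3 in the row of c, so c leaves.

c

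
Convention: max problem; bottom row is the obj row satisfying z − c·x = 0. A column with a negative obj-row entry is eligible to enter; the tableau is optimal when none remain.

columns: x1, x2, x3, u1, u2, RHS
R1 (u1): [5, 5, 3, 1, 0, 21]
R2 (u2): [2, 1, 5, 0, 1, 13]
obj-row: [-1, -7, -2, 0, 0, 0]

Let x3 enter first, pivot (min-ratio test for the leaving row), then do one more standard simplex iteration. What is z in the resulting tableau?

25

Ratio test on column x3 — row 1: 21/3 = 7; row 2: 13/5 = 13/5. Minimum is 13/5 at row 2 (u2 leaves); pivot element 5.
Pivot on row 2; the obj-row RHS becomes 0 − (-2)·(13/5) = 26/5.
Next entering variable (most negative obj-row entry -33/5): x2.
Ratio test on column x2 — row 1: (66/5)/(22/5) = 3; row 2: (13/5)/(1/5) = 13. Minimum is 3 at row 1 (u1 leaves); pivot element 22/5.
After the second pivot the obj-row RHS is 26/5 − (-33/5)·3 = 25.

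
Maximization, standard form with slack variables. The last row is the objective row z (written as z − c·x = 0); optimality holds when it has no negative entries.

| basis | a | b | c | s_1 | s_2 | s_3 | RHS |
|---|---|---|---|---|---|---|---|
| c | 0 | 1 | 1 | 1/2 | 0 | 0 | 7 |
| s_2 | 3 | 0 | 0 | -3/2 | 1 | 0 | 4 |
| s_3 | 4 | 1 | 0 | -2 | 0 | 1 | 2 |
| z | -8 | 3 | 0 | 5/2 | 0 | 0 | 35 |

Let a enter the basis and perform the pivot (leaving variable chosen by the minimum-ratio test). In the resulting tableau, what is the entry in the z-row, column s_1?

Ratio test on column a — row 1: entry 0 ≤ 0; row 2: 4/3 = 4/3; row 3: 2/4 = 1/2. Minimum is 1/2 at row 3 (s_3 leaves); pivot element 4.
Divide row 3 by 4; eliminate column a from the other rows.
z-row update in column s_1: 5/2 − (-8)·(-1/2) = -3/2.

-3/2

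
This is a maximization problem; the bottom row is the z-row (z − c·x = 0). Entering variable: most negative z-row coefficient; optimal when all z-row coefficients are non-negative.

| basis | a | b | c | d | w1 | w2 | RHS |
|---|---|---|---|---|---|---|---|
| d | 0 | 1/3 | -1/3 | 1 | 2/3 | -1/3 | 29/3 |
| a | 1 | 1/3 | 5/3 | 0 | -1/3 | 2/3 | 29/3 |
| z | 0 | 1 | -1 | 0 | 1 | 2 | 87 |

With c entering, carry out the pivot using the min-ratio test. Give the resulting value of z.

Ratio test on column c — row 1: entry -1/3 ≤ 0; row 2: (29/3)/(5/3) = 29/5. Minimum is 29/5 at row 2 (a leaves); pivot element 5/3.
Pivot on row 2; the z-row RHS becomes 87 − (-1)·(29/5) = 464/5.

464/5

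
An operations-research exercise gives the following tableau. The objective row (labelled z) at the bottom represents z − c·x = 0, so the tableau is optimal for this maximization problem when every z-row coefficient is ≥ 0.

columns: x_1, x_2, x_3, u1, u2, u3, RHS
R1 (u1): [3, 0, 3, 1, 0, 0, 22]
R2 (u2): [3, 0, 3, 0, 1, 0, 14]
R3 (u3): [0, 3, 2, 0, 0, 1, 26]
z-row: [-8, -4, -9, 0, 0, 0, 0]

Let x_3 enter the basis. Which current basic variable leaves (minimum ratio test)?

Column x_3 entries and ratios — u1: 22/3 = 22/3; u2: 14/3 = 14/3; u3: 26/2 = 13.
Smallest ratio is 14/3 in the row of u2, so u2 leaves.

u2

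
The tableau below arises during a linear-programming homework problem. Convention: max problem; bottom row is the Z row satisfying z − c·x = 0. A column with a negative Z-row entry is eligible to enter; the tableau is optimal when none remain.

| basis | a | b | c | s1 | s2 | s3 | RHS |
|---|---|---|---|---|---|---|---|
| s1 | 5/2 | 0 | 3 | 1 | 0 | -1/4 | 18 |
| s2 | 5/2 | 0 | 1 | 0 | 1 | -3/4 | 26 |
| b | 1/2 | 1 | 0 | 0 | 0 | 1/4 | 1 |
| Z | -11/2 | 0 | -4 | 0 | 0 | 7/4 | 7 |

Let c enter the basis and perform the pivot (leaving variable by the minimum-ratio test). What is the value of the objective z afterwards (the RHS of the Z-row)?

31

Ratio test on column c — row 1: 18/3 = 6; row 2: 26/1 = 26; row 3: entry 0 ≤ 0. Minimum is 6 at row 1 (s1 leaves); pivot element 3.
Pivot on row 1; the Z-row RHS becomes 7 − (-4)·6 = 31.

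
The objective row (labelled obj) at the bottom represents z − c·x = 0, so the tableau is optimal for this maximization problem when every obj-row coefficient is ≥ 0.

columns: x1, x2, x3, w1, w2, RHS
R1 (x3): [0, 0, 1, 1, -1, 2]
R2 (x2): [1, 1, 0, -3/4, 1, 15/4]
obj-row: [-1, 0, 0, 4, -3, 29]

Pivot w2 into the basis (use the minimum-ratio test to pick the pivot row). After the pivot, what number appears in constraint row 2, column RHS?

15/4

Ratio test on column w2 — row 1: entry -1 ≤ 0; row 2: (15/4)/1 = 15/4. Minimum is 15/4 at row 2 (x2 leaves); pivot element 1.
Divide row 2 by 1; eliminate column w2 from the other rows.
In the new row 2, the RHS entry is the old entry divided by the pivot: (15/4)/1 = 15/4.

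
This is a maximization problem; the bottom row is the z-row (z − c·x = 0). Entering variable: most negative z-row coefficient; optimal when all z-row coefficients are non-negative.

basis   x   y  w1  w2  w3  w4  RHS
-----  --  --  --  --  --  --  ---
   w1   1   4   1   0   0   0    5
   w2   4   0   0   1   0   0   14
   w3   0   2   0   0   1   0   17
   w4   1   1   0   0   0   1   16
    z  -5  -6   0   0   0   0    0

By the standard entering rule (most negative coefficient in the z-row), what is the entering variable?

Negative z-row entries: x: -5, y: -6.
The most negative is -6 in column y, so y enters.

y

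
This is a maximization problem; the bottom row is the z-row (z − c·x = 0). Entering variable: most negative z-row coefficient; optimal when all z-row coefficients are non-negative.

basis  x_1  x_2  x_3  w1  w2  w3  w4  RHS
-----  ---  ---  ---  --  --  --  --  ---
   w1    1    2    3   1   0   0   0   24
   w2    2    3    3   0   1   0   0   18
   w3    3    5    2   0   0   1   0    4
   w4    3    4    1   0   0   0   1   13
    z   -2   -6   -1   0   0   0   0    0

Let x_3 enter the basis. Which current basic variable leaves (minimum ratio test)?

Column x_3 entries and ratios — w1: 24/3 = 8; w2: 18/3 = 6; w3: 4/2 = 2; w4: 13/1 = 13.
Smallest ratio is 2 in the row of w3, so w3 leaves.

w3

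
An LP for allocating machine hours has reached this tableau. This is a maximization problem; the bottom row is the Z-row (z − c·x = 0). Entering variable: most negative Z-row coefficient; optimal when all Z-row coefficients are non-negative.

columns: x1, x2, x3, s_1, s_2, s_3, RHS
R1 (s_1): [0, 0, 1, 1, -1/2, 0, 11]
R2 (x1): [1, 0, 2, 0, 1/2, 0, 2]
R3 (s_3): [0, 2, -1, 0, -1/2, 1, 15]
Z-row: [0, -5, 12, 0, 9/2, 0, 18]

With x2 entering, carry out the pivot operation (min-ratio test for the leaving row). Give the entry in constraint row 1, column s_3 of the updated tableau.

0

Ratio test on column x2 — row 1: entry 0 ≤ 0; row 2: entry 0 ≤ 0; row 3: 15/2 = 15/2. Minimum is 15/2 at row 3 (s_3 leaves); pivot element 2.
Divide row 3 by 2; eliminate column x2 from the other rows.
Row 1 update in column s_3: 0 − 0·(1/2) = 0.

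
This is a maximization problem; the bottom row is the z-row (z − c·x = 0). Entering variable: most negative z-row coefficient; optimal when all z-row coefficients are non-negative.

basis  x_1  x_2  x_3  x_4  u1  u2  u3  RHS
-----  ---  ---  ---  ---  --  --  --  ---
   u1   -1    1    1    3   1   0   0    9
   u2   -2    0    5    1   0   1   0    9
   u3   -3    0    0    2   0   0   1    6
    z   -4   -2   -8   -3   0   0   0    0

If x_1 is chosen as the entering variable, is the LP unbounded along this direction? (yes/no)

Every constraint-row entry in column x_1 is ≤ 0, so increasing x_1 is unbounded.

yes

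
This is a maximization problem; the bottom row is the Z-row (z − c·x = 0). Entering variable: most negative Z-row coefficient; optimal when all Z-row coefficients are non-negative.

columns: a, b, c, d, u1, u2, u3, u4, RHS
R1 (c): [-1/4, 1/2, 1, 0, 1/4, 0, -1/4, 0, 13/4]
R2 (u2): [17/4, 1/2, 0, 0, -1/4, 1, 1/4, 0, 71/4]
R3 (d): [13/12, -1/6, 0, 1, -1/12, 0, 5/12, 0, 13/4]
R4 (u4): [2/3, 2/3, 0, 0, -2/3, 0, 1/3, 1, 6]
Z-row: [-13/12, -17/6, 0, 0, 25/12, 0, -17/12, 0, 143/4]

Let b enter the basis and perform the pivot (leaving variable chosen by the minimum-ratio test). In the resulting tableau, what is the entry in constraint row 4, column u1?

-1

Ratio test on column b — row 1: (13/4)/(1/2) = 13/2; row 2: (71/4)/(1/2) = 71/2; row 3: entry -1/6 ≤ 0; row 4: 6/(2/3) = 9. Minimum is 13/2 at row 1 (c leaves); pivot element 1/2.
Divide row 1 by 1/2; eliminate column b from the other rows.
Row 4 update in column u1: -2/3 − (2/3)·(1/2) = -1.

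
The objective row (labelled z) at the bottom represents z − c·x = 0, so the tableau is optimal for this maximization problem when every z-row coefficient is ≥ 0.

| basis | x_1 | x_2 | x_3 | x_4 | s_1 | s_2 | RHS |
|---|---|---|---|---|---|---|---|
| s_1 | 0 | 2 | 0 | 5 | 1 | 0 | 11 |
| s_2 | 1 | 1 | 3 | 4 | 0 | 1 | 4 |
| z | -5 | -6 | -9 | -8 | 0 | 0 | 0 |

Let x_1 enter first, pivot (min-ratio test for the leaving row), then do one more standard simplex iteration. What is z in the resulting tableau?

24

Ratio test on column x_1 — row 1: entry 0 ≤ 0; row 2: 4/1 = 4. Minimum is 4 at row 2 (s_2 leaves); pivot element 1.
Pivot on row 2; the z-row RHS becomes 0 − (-5)·4 = 20.
Next entering variable (most negative z-row entry -1): x_2.
Ratio test on column x_2 — row 1: 11/2 = 11/2; row 2: 4/1 = 4. Minimum is 4 at row 2 (x_1 leaves); pivot element 1.
After the second pivot the z-row RHS is 20 − (-1)·4 = 24.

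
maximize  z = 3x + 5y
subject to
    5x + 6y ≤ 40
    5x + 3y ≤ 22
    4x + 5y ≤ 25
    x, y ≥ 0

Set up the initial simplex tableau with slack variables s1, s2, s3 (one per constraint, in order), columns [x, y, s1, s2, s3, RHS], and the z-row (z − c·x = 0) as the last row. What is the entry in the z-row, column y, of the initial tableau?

The z-row carries the negated objective coefficients: the y entry is -5.

-5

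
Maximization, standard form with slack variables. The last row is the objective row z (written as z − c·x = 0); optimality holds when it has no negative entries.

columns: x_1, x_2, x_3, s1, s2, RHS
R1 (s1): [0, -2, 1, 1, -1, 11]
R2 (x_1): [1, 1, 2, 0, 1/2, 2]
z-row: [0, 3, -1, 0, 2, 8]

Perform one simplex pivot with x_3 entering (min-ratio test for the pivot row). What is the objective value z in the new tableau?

Ratio test on column x_3 — row 1: 11/1 = 11; row 2: 2/2 = 1. Minimum is 1 at row 2 (x_1 leaves); pivot element 2.
Pivot on row 2; the z-row RHS becomes 8 − (-1)·1 = 9.

9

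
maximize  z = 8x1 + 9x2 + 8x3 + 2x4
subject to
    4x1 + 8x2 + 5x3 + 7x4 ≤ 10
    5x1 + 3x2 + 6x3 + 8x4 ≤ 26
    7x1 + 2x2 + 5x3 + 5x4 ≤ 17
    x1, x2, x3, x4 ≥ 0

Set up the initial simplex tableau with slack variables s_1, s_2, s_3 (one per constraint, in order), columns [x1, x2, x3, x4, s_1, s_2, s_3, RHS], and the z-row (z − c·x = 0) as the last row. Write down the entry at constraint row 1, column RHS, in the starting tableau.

10

The RHS of constraint 1 is b_1 = 10.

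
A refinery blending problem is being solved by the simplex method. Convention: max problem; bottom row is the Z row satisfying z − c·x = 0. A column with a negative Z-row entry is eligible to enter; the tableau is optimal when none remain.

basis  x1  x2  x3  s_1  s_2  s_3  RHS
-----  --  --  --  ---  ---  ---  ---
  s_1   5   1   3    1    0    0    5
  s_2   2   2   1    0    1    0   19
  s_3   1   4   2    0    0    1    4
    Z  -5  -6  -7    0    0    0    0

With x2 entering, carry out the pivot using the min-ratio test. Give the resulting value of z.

Ratio test on column x2 — row 1: 5/1 = 5; row 2: 19/2 = 19/2; row 3: 4/4 = 1. Minimum is 1 at row 3 (s_3 leaves); pivot element 4.
Pivot on row 3; the Z-row RHS becomes 0 − (-6)·1 = 6.

6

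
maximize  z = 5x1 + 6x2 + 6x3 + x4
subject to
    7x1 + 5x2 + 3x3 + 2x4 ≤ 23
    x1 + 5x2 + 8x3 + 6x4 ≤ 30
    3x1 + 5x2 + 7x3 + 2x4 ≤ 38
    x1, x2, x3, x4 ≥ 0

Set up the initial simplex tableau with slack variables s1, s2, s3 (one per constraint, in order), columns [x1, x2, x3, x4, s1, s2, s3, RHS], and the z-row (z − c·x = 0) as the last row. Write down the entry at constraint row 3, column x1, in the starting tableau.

Constraint 3 has coefficient 3 on x1.

3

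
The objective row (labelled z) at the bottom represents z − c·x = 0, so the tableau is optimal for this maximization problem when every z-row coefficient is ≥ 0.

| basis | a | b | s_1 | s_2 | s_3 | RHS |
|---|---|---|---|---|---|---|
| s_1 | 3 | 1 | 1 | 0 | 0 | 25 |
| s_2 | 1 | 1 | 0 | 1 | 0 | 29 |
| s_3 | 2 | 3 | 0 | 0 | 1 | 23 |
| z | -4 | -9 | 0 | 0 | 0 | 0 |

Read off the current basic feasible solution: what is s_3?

23

s_3 is basic (row 3); its value is the RHS of that row, 23.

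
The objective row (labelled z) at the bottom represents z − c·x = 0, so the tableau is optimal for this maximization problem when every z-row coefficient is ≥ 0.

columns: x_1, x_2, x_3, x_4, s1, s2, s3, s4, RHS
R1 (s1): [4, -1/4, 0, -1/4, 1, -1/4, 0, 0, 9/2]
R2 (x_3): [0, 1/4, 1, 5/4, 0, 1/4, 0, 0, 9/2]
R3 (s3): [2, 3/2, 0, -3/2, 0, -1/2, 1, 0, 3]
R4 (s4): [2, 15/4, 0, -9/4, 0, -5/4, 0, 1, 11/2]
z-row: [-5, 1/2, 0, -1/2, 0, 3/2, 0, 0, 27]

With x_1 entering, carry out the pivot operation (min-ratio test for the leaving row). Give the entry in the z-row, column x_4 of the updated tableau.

-13/16

Ratio test on column x_1 — row 1: (9/2)/4 = 9/8; row 2: entry 0 ≤ 0; row 3: 3/2 = 3/2; row 4: (11/2)/2 = 11/4. Minimum is 9/8 at row 1 (s1 leaves); pivot element 4.
Divide row 1 by 4; eliminate column x_1 from the other rows.
z-row update in column x_4: -1/2 − (-5)·(-1/16) = -13/16.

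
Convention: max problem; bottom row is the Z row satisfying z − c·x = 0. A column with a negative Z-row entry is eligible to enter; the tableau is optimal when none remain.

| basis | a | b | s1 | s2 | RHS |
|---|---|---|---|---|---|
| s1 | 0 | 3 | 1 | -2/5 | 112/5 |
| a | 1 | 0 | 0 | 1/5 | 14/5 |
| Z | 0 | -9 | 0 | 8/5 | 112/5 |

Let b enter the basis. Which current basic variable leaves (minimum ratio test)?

Column b entries and ratios — s1: (112/5)/3 = 112/15; a: 0 ≤ 0, skip.
Smallest ratio is 112/15 in the row of s1, so s1 leaves.

s1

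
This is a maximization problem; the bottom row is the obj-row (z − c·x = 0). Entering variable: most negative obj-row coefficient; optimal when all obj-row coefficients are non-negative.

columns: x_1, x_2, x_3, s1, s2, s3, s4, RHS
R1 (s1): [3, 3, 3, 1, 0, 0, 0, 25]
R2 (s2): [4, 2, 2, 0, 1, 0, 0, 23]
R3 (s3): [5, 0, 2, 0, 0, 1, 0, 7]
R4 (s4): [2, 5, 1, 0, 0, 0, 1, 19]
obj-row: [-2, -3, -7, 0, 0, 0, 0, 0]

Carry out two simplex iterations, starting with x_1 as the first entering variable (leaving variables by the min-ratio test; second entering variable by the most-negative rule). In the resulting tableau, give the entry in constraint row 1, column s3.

-3/2

Ratio test on column x_1 — row 1: 25/3 = 25/3; row 2: 23/4 = 23/4; row 3: 7/5 = 7/5; row 4: 19/2 = 19/2. Minimum is 7/5 at row 3 (s3 leaves); pivot element 5.
Divide row 3 by 5; eliminate column x_1 from the other rows.
Second iteration: most negative obj-row entry is -31/5 in column x_3, so x_3 enters.
Ratio test on column x_3 — row 1: (104/5)/(9/5) = 104/9; row 2: (87/5)/(2/5) = 87/2; row 3: (7/5)/(2/5) = 7/2; row 4: (81/5)/(1/5) = 81. Minimum is 7/2 at row 3 (x_1 leaves); pivot element 2/5.
Divide row 3 by 2/5; eliminate column x_3 from the other rows.
After both pivots, the entry at constraint row 1, column s3 is -3/2.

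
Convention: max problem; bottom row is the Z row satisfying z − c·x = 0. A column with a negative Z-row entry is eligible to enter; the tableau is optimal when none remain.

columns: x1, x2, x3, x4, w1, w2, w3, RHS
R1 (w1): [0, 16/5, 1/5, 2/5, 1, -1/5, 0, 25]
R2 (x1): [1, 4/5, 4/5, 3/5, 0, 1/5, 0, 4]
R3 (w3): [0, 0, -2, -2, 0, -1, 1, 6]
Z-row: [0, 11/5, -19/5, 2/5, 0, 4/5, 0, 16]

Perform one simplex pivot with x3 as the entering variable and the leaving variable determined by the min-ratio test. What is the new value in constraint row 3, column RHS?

Ratio test on column x3 — row 1: 25/(1/5) = 125; row 2: 4/(4/5) = 5; row 3: entry -2 ≤ 0. Minimum is 5 at row 2 (x1 leaves); pivot element 4/5.
Divide row 2 by 4/5; eliminate column x3 from the other rows.
Row 3 update in column RHS: 6 − (-2)·5 = 16.

16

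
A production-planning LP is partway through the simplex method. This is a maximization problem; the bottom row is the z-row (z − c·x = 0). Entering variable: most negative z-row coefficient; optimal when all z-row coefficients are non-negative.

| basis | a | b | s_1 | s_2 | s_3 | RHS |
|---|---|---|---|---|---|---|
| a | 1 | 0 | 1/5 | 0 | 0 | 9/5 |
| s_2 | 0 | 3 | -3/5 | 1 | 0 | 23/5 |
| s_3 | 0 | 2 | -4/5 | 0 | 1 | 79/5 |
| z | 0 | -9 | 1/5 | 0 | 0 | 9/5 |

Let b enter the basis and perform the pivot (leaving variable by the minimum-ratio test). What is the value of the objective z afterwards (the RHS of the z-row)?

78/5

Ratio test on column b — row 1: entry 0 ≤ 0; row 2: (23/5)/3 = 23/15; row 3: (79/5)/2 = 79/10. Minimum is 23/15 at row 2 (s_2 leaves); pivot element 3.
Pivot on row 2; the z-row RHS becomes 9/5 − (-9)·(23/15) = 78/5.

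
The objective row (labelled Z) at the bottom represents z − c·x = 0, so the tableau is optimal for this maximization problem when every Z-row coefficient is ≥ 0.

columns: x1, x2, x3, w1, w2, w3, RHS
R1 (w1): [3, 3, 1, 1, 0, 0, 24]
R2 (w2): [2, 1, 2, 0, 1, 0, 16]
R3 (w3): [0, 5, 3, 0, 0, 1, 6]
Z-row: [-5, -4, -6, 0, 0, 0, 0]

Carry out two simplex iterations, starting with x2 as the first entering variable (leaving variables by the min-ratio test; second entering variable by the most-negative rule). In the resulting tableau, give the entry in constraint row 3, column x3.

Ratio test on column x2 — row 1: 24/3 = 8; row 2: 16/1 = 16; row 3: 6/5 = 6/5. Minimum is 6/5 at row 3 (w3 leaves); pivot element 5.
Divide row 3 by 5; eliminate column x2 from the other rows.
Second iteration: most negative Z-row entry is -5 in column x1, so x1 enters.
Ratio test on column x1 — row 1: (102/5)/3 = 34/5; row 2: (74/5)/2 = 37/5; row 3: entry 0 ≤ 0. Minimum is 34/5 at row 1 (w1 leaves); pivot element 3.
Divide row 1 by 3; eliminate column x1 from the other rows.
After both pivots, the entry at constraint row 3, column x3 is 3/5.

3/5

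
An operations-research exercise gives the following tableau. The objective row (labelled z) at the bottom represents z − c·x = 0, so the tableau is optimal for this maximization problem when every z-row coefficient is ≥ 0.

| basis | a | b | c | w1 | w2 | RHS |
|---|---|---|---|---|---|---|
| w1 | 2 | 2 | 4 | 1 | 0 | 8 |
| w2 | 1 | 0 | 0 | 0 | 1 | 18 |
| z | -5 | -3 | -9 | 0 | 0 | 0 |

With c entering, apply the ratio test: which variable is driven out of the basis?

w1

Column c entries and ratios — w1: 8/4 = 2; w2: 0 ≤ 0, skip.
Smallest ratio is 2 in the row of w1, so w1 leaves.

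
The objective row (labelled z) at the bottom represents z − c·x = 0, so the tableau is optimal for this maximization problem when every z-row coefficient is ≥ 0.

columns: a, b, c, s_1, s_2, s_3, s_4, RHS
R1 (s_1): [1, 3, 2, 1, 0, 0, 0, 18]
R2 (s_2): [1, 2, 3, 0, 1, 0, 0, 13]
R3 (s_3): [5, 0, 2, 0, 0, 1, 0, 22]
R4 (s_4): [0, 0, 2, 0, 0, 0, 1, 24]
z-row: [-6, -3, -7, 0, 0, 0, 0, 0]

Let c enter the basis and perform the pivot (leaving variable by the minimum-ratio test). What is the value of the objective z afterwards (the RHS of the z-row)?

Ratio test on column c — row 1: 18/2 = 9; row 2: 13/3 = 13/3; row 3: 22/2 = 11; row 4: 24/2 = 12. Minimum is 13/3 at row 2 (s_2 leaves); pivot element 3.
Pivot on row 2; the z-row RHS becomes 0 − (-7)·(13/3) = 91/3.

91/3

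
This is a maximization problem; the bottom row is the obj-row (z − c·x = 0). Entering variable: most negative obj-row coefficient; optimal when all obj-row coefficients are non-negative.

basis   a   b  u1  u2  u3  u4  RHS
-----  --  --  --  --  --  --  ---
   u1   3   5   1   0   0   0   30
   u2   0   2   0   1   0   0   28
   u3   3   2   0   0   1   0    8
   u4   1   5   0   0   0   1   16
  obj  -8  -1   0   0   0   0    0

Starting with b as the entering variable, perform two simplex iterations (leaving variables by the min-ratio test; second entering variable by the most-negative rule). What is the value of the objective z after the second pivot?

8

Ratio test on column b — row 1: 30/5 = 6; row 2: 28/2 = 14; row 3: 8/2 = 4; row 4: 16/5 = 16/5. Minimum is 16/5 at row 4 (u4 leaves); pivot element 5.
Pivot on row 4; the obj-row RHS becomes 0 − (-1)·(16/5) = 16/5.
Next entering variable (most negative obj-row entry -39/5): a.
Ratio test on column a — row 1: 14/2 = 7; row 2: entry -2/5 ≤ 0; row 3: (8/5)/(13/5) = 8/13; row 4: (16/5)/(1/5) = 16. Minimum is 8/13 at row 3 (u3 leaves); pivot element 13/5.
After the second pivot the obj-row RHS is 16/5 − (-39/5)·(8/13) = 8.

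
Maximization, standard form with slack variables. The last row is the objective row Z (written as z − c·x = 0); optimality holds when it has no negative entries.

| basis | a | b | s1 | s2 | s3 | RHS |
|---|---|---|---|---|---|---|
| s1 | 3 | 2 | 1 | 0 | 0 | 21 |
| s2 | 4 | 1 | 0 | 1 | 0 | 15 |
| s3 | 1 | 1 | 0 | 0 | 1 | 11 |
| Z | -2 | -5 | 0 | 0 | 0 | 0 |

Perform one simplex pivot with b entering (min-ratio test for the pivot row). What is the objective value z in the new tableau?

105/2

Ratio test on column b — row 1: 21/2 = 21/2; row 2: 15/1 = 15; row 3: 11/1 = 11. Minimum is 21/2 at row 1 (s1 leaves); pivot element 2.
Pivot on row 1; the Z-row RHS becomes 0 − (-5)·(21/2) = 105/2.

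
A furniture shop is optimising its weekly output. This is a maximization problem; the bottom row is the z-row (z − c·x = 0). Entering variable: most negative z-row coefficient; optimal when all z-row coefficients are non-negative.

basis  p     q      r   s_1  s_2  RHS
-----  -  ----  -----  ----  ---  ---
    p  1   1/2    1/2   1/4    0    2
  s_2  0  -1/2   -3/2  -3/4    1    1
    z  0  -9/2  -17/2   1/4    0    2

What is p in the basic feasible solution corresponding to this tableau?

2

p is basic (row 1); its value is the RHS of that row, 2.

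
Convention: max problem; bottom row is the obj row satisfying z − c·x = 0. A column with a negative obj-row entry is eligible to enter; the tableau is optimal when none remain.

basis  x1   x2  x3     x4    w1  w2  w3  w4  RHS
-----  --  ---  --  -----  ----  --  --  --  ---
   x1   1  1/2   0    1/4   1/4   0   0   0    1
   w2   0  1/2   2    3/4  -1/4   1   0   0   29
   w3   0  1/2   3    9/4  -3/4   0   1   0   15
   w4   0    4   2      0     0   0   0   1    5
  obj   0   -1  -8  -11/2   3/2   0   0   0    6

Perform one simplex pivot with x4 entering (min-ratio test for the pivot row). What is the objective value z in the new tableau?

Ratio test on column x4 — row 1: 1/(1/4) = 4; row 2: 29/(3/4) = 116/3; row 3: 15/(9/4) = 20/3; row 4: entry 0 ≤ 0. Minimum is 4 at row 1 (x1 leaves); pivot element 1/4.
Pivot on row 1; the obj-row RHS becomes 6 − (-11/2)·4 = 28.

28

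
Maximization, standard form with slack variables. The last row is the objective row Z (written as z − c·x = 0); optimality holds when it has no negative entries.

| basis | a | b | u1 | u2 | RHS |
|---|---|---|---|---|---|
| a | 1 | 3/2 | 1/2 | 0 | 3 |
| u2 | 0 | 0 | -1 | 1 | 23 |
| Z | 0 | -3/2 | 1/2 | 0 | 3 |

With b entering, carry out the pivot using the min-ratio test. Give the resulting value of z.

Ratio test on column b — row 1: 3/(3/2) = 2; row 2: entry 0 ≤ 0. Minimum is 2 at row 1 (a leaves); pivot element 3/2.
Pivot on row 1; the Z-row RHS becomes 3 − (-3/2)·2 = 6.

6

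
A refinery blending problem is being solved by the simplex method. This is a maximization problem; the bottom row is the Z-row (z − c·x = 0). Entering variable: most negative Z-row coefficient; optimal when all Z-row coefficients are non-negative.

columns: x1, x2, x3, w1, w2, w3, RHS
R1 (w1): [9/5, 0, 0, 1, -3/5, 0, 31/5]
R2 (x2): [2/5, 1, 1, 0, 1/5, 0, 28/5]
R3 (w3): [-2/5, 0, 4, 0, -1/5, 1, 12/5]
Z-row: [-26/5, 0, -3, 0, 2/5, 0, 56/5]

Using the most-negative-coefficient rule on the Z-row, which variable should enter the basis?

Negative Z-row entries: x1: -26/5, x3: -3.
The most negative is -26/5 in column x1, so x1 enters.

x1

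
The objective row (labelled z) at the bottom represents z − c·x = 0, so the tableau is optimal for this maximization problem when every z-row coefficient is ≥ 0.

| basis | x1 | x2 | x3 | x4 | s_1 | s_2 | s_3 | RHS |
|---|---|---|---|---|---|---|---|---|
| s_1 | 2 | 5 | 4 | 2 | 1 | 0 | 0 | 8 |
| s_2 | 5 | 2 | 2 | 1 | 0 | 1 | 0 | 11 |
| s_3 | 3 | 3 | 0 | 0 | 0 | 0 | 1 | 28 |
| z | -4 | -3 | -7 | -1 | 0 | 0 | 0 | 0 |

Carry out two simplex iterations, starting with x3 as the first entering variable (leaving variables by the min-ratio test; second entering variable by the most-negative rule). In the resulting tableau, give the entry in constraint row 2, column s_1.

Ratio test on column x3 — row 1: 8/4 = 2; row 2: 11/2 = 11/2; row 3: entry 0 ≤ 0. Minimum is 2 at row 1 (s_1 leaves); pivot element 4.
Divide row 1 by 4; eliminate column x3 from the other rows.
Second iteration: most negative z-row entry is -1/2 in column x1, so x1 enters.
Ratio test on column x1 — row 1: 2/(1/2) = 4; row 2: 7/4 = 7/4; row 3: 28/3 = 28/3. Minimum is 7/4 at row 2 (s_2 leaves); pivot element 4.
Divide row 2 by 4; eliminate column x1 from the other rows.
After both pivots, the entry at constraint row 2, column s_1 is -1/8.

-1/8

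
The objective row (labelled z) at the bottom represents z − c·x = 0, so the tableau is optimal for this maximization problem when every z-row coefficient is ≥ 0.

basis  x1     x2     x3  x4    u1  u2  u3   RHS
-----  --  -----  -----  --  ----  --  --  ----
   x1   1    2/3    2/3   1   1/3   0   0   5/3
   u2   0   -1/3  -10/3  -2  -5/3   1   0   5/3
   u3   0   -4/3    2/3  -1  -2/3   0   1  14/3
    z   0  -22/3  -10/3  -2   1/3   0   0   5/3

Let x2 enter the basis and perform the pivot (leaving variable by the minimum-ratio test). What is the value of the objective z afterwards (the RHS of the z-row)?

20

Ratio test on column x2 — row 1: (5/3)/(2/3) = 5/2; row 2: entry -1/3 ≤ 0; row 3: entry -4/3 ≤ 0. Minimum is 5/2 at row 1 (x1 leaves); pivot element 2/3.
Pivot on row 1; the z-row RHS becomes 5/3 − (-22/3)·(5/2) = 20.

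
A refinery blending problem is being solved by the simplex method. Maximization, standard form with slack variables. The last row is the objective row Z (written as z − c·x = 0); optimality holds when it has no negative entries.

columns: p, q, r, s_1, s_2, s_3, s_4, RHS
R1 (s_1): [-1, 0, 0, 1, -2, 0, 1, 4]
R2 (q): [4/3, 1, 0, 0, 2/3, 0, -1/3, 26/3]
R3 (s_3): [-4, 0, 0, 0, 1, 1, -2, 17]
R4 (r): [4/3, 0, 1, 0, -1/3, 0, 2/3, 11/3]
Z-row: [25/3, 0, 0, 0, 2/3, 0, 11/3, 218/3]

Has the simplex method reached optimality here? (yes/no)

Every Z-row coefficient is ≥ 0, so the tableau is optimal.

yes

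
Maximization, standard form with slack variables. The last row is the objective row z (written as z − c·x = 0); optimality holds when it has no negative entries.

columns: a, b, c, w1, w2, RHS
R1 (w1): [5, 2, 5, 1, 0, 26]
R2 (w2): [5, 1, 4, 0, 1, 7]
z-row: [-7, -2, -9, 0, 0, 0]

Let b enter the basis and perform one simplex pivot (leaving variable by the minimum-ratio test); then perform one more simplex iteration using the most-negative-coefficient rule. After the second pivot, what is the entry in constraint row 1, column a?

-5/4

Ratio test on column b — row 1: 26/2 = 13; row 2: 7/1 = 7. Minimum is 7 at row 2 (w2 leaves); pivot element 1.
Divide row 2 by 1; eliminate column b from the other rows.
Second iteration: most negative z-row entry is -1 in column c, so c enters.
Ratio test on column c — row 1: entry -3 ≤ 0; row 2: 7/4 = 7/4. Minimum is 7/4 at row 2 (b leaves); pivot element 4.
Divide row 2 by 4; eliminate column c from the other rows.
After both pivots, the entry at constraint row 1, column a is -5/4.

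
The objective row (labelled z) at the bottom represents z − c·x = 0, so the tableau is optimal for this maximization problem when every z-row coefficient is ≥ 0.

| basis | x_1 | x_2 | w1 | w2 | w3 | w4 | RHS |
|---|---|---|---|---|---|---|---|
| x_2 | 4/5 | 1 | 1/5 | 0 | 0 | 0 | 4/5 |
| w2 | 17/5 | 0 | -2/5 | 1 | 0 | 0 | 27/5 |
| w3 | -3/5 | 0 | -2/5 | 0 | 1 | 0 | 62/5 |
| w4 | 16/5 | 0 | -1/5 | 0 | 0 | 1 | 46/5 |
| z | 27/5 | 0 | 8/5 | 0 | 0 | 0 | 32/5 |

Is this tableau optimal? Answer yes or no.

yes

Every z-row coefficient is ≥ 0, so the tableau is optimal.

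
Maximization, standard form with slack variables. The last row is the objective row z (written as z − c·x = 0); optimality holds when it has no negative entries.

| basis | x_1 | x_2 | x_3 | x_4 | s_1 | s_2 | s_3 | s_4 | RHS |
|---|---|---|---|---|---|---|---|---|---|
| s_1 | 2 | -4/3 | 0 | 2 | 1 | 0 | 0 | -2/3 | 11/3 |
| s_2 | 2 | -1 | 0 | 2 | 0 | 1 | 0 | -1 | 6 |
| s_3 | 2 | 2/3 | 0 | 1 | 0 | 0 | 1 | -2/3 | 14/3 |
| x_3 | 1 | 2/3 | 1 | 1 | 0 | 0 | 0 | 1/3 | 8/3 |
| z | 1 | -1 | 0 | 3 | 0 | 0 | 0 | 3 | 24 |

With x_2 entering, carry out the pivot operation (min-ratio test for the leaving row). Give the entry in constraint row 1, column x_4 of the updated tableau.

Ratio test on column x_2 — row 1: entry -4/3 ≤ 0; row 2: entry -1 ≤ 0; row 3: (14/3)/(2/3) = 7; row 4: (8/3)/(2/3) = 4. Minimum is 4 at row 4 (x_3 leaves); pivot element 2/3.
Divide row 4 by 2/3; eliminate column x_2 from the other rows.
Row 1 update in column x_4: 2 − (-4/3)·(3/2) = 4.

4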